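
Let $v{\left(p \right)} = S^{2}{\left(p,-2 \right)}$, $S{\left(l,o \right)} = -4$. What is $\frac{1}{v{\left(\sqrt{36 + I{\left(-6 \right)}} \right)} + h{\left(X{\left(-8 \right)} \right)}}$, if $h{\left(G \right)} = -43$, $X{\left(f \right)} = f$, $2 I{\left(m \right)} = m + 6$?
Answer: $- \frac{1}{27} \approx -0.037037$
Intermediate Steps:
$I{\left(m \right)} = 3 + \frac{m}{2}$ ($I{\left(m \right)} = \frac{m + 6}{2} = \frac{6 + m}{2} = 3 + \frac{m}{2}$)
$v{\left(p \right)} = 16$ ($v{\left(p \right)} = \left(-4\right)^{2} = 16$)
$\frac{1}{v{\left(\sqrt{36 + I{\left(-6 \right)}} \right)} + h{\left(X{\left(-8 \right)} \right)}} = \frac{1}{16 - 43} = \frac{1}{-27} = - \frac{1}{27}$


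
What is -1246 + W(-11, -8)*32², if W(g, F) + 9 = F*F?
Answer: 55074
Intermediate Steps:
W(g, F) = -9 + F² (W(g, F) = -9 + F*F = -9 + F²)
-1246 + W(-11, -8)*32² = -1246 + (-9 + (-8)²)*32² = -1246 + (-9 + 64)*1024 = -1246 + 55*1024 = -1246 + 56320 = 55074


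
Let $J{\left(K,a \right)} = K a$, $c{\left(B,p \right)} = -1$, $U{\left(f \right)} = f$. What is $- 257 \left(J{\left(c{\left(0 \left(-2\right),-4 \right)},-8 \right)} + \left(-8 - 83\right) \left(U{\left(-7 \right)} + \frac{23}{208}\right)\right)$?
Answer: $- \frac{2610863}{16} \approx -1.6318 \cdot 10^{5}$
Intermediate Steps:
$- 257 \left(J{\left(c{\left(0 \left(-2\right),-4 \right)},-8 \right)} + \left(-8 - 83\right) \left(U{\left(-7 \right)} + \frac{23}{208}\right)\right) = - 257 \left(\left(-1\right) \left(-8\right) + \left(-8 - 83\right) \left(-7 + \frac{23}{208}\right)\right) = - 257 \left(8 - 91 \left(-7 + 23 \cdot \frac{1}{208}\right)\right) = - 257 \left(8 - 91 \left(-7 + \frac{23}{208}\right)\right) = - 257 \left(8 - - \frac{10031}{16}\right) = - 257 \left(8 + \frac{10031}{16}\right) = \left(-257\right) \frac{10159}{16} = - \frac{2610863}{16}$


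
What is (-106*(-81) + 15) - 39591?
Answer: -30990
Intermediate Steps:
(-106*(-81) + 15) - 39591 = (8586 + 15) - 39591 = 8601 - 39591 = -30990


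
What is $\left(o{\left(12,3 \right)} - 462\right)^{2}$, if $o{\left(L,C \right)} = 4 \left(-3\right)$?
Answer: $224676$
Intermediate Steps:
$o{\left(L,C \right)} = -12$
$\left(o{\left(12,3 \right)} - 462\right)^{2} = \left(-12 - 462\right)^{2} = \left(-474\right)^{2} = 224676$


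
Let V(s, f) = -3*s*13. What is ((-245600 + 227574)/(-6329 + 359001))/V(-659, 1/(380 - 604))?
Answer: -9013/4532011536 ≈ -1.9887e-6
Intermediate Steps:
V(s, f) = -39*s
((-245600 + 227574)/(-6329 + 359001))/V(-659, 1/(380 - 604)) = ((-245600 + 227574)/(-6329 + 359001))/((-39*(-659))) = -18026/352672/25701 = -18026*1/352672*(1/25701) = -9013/176336*1/25701 = -9013/4532011536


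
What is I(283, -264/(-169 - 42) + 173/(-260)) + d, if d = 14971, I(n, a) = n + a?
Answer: 836866577/54860 ≈ 15255.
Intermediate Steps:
I(n, a) = a + n
I(283, -264/(-169 - 42) + 173/(-260)) + d = ((-264/(-169 - 42) + 173/(-260)) + 283) + 14971 = ((-264/(-211) + 173*(-1/260)) + 283) + 14971 = ((-264*(-1/211) - 173/260) + 283) + 14971 = ((264/211 - 173/260) + 283) + 14971 = (32137/54860 + 283) + 14971 = 15557517/54860 + 14971 = 836866577/54860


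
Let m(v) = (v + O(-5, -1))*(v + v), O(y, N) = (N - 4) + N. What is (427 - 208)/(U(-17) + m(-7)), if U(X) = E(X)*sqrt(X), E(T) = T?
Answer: 13286/12679 + 1241*I*sqrt(17)/12679 ≈ 1.0479 + 0.40356*I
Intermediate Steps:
O(y, N) = -4 + 2*N (O(y, N) = (-4 + N) + N = -4 + 2*N)
U(X) = X**(3/2) (U(X) = X*sqrt(X) = X**(3/2))
m(v) = 2*v*(-6 + v) (m(v) = (v + (-4 + 2*(-1)))*(v + v) = (v + (-4 - 2))*(2*v) = (v - 6)*(2*v) = (-6 + v)*(2*v) = 2*v*(-6 + v))
(427 - 208)/(U(-17) + m(-7)) = (427 - 208)/((-17)**(3/2) + 2*(-7)*(-6 - 7)) = 219/(-17*I*sqrt(17) + 2*(-7)*(-13)) = 219/(-17*I*sqrt(17) + 182) = 219/(182 - 17*I*sqrt(17))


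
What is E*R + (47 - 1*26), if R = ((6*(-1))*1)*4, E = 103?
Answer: -2451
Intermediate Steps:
R = -24 (R = -6*1*4 = -6*4 = -24)
E*R + (47 - 1*26) = 103*(-24) + (47 - 1*26) = -2472 + (47 - 26) = -2472 + 21 = -2451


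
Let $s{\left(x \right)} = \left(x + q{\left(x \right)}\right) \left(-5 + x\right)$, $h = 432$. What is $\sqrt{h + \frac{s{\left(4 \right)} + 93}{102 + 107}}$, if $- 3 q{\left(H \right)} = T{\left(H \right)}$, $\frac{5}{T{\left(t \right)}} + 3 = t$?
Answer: $\frac{4 \sqrt{10625142}}{627} \approx 20.795$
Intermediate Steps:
$T{\left(t \right)} = \frac{5}{-3 + t}$
$q{\left(H \right)} = - \frac{5}{3 \left(-3 + H\right)}$ ($q{\left(H \right)} = - \frac{5 \frac{1}{-3 + H}}{3} = - \frac{5}{3 \left(-3 + H\right)}$)
$s{\left(x \right)} = \left(-5 + x\right) \left(x - \frac{5}{-9 + 3 x}\right)$ ($s{\left(x \right)} = \left(x - \frac{5}{-9 + 3 x}\right) \left(-5 + x\right) = \left(-5 + x\right) \left(x - \frac{5}{-9 + 3 x}\right)$)
$\sqrt{h + \frac{s{\left(4 \right)} + 93}{102 + 107}} = \sqrt{432 + \frac{\frac{25 - 20 + 3 \cdot 4 \left(-5 + 4\right) \left(-3 + 4\right)}{3 \left(-3 + 4\right)} + 93}{102 + 107}} = \sqrt{432 + \frac{\frac{25 - 20 + 3 \cdot 4 \left(-1\right) 1}{3 \cdot 1} + 93}{209}} = \sqrt{432 + \left(\frac{1}{3} \cdot 1 \left(25 - 20 - 12\right) + 93\right) \frac{1}{209}} = \sqrt{432 + \left(\frac{1}{3} \cdot 1 \left(-7\right) + 93\right) \frac{1}{209}} = \sqrt{432 + \left(- \frac{7}{3} + 93\right) \frac{1}{209}} = \sqrt{432 + \frac{272}{3} \cdot \frac{1}{209}} = \sqrt{432 + \frac{272}{627}} = \sqrt{\frac{271136}{627}} = \frac{4 \sqrt{10625142}}{627}$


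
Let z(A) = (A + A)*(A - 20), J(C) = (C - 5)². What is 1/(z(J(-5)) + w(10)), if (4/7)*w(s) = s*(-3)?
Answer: 2/31895 ≈ 6.2706e-5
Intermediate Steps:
w(s) = -21*s/4 (w(s) = 7*(s*(-3))/4 = 7*(-3*s)/4 = -21*s/4)
J(C) = (-5 + C)²
z(A) = 2*A*(-20 + A) (z(A) = (2*A)*(-20 + A) = 2*A*(-20 + A))
1/(z(J(-5)) + w(10)) = 1/(2*(-5 - 5)²*(-20 + (-5 - 5)²) - 21/4*10) = 1/(2*(-10)²*(-20 + (-10)²) - 105/2) = 1/(2*100*(-20 + 100) - 105/2) = 1/(2*100*80 - 105/2) = 1/(16000 - 105/2) = 1/(31895/2) = 2/31895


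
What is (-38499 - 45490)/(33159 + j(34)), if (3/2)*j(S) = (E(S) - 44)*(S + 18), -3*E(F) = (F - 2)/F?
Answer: -12850317/4838287 ≈ -2.6560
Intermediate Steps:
E(F) = -(-2 + F)/(3*F) (E(F) = -(F - 2)/(3*F) = -(-2 + F)/(3*F))
j(S) = 2*(-44 + (2 - S)/(3*S))*(18 + S)/3 (j(S) = 2*(((2 - S)/(3*S) - 44)*(S + 18))/3 = 2*((-44 + (2 - S)/(3*S))*(18 + S))/3 = 2*(-44 + (2 - S)/(3*S))*(18 + S)/3)
(-38499 - 45490)/(33159 + j(34)) = (-38499 - 45490)/(33159 + (-4784/9 + 8/34 - 266/9*34)) = -83989/(33159 + (-4784/9 + 8*(1/34) - 9044/9)) = -83989/(33159 + (-4784/9 + 4/17 - 9044/9)) = -83989/(33159 - 235040/153) = -83989/4838287/153 = -83989*153/4838287 = -12850317/4838287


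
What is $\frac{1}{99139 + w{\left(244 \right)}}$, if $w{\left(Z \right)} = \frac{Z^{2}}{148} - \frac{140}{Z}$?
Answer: $\frac{2257}{224663352} \approx 1.0046 \cdot 10^{-5}$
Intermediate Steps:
$w{\left(Z \right)} = - \frac{140}{Z} + \frac{Z^{2}}{148}$ ($w{\left(Z \right)} = Z^{2} \cdot \frac{1}{148} - \frac{140}{Z} = \frac{Z^{2}}{148} - \frac{140}{Z} = - \frac{140}{Z} + \frac{Z^{2}}{148}$)
$\frac{1}{99139 + w{\left(244 \right)}} = \frac{1}{99139 + \frac{-20720 + 244^{3}}{148 \cdot 244}} = \frac{1}{99139 + \frac{1}{148} \cdot \frac{1}{244} \left(-20720 + 14526784\right)} = \frac{1}{99139 + \frac{1}{148} \cdot \frac{1}{244} \cdot 14506064} = \frac{1}{99139 + \frac{906629}{2257}} = \frac{1}{\frac{224663352}{2257}} = \frac{2257}{224663352}$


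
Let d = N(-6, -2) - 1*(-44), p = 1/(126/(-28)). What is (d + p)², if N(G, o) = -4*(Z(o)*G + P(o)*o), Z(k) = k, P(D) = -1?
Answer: 12100/81 ≈ 149.38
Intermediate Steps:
N(G, o) = 4*o - 4*G*o (N(G, o) = -4*(o*G - o) = -4*(G*o - o) = -4*(-o + G*o) = 4*o - 4*G*o)
p = -2/9 (p = 1/(126*(-1/28)) = 1/(-9/2) = -2/9 ≈ -0.22222)
d = -12 (d = 4*(-2)*(1 - 1*(-6)) - 1*(-44) = 4*(-2)*(1 + 6) + 44 = 4*(-2)*7 + 44 = -56 + 44 = -12)
(d + p)² = (-12 - 2/9)² = (-110/9)² = 12100/81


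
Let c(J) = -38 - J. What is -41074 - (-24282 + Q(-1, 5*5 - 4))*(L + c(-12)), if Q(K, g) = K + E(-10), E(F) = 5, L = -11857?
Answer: -288536548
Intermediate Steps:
Q(K, g) = 5 + K (Q(K, g) = K + 5 = 5 + K)
-41074 - (-24282 + Q(-1, 5*5 - 4))*(L + c(-12)) = -41074 - (-24282 + (5 - 1))*(-11857 + (-38 - 1*(-12))) = -41074 - (-24282 + 4)*(-11857 + (-38 + 12)) = -41074 - (-24278)*(-11857 - 26) = -41074 - (-24278)*(-11883) = -41074 - 1*288495474 = -41074 - 288495474 = -288536548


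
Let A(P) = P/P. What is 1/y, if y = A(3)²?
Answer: 1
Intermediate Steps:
A(P) = 1
y = 1 (y = 1² = 1)
1/y = 1/1 = 1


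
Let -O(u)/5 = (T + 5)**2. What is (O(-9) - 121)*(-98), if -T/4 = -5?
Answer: 318108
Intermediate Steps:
T = 20 (T = -4*(-5) = 20)
O(u) = -3125 (O(u) = -5*(20 + 5)**2 = -5*25**2 = -5*625 = -3125)
(O(-9) - 121)*(-98) = (-3125 - 121)*(-98) = -3246*(-98) = 318108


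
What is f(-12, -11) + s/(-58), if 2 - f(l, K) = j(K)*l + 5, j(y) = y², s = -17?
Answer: 84059/58 ≈ 1449.3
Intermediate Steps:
f(l, K) = -3 - l*K² (f(l, K) = 2 - (K²*l + 5) = 2 - (l*K² + 5) = 2 - (5 + l*K²) = 2 + (-5 - l*K²) = -3 - l*K²)
f(-12, -11) + s/(-58) = (-3 - 1*(-12)*(-11)²) - 17/(-58) = (-3 - 1*(-12)*121) - 1/58*(-17) = (-3 + 1452) + 17/58 = 1449 + 17/58 = 84059/58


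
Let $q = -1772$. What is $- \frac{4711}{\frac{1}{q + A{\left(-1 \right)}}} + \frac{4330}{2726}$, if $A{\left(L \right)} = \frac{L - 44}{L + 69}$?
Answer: $\frac{774005118533}{92684} \approx 8.351 \cdot 10^{6}$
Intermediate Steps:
$A{\left(L \right)} = \frac{-44 + L}{69 + L}$
$- \frac{4711}{\frac{1}{q + A{\left(-1 \right)}}} + \frac{4330}{2726} = - \frac{4711}{\frac{1}{-1772 + \frac{-44 - 1}{69 - 1}}} + \frac{4330}{2726} = - \frac{4711}{\frac{1}{-1772 + \frac{1}{68} \left(-45\right)}} + 4330 \cdot \frac{1}{2726} = - \frac{4711}{\frac{1}{-1772 + \frac{1}{68} \left(-45\right)}} + \frac{2165}{1363} = - \frac{4711}{\frac{1}{-1772 - \frac{45}{68}}} + \frac{2165}{1363} = - \frac{4711}{\frac{1}{- \frac{120541}{68}}} + \frac{2165}{1363} = - \frac{4711}{- \frac{68}{120541}} + \frac{2165}{1363} = \left(-4711\right) \left(- \frac{120541}{68}\right) + \frac{2165}{1363} = \frac{567868651}{68} + \frac{2165}{1363} = \frac{774005118533}{92684}$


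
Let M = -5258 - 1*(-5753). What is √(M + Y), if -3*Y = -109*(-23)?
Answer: I*√3066/3 ≈ 18.457*I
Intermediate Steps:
M = 495 (M = -5258 + 5753 = 495)
Y = -2507/3 (Y = -(-109)*(-23)/3 = -⅓*2507 = -2507/3 ≈ -835.67)
√(M + Y) = √(495 - 2507/3) = √(-1022/3) = I*√3066/3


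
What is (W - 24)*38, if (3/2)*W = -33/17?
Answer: -16340/17 ≈ -961.18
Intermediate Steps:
W = -22/17 (W = 2*(-33/17)/3 = 2*(-33*1/17)/3 = (⅔)*(-33/17) = -22/17 ≈ -1.2941)
(W - 24)*38 = (-22/17 - 24)*38 = -430/17*38 = -16340/17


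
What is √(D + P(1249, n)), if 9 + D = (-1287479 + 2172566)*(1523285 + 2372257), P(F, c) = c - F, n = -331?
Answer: √3447893580565 ≈ 1.8569e+6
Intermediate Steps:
D = 3447893582145 (D = -9 + (-1287479 + 2172566)*(1523285 + 2372257) = -9 + 885087*3895542 = -9 + 3447893582154 = 3447893582145)
√(D + P(1249, n)) = √(3447893582145 + (-331 - 1*1249)) = √(3447893582145 + (-331 - 1249)) = √(3447893582145 - 1580) = √3447893580565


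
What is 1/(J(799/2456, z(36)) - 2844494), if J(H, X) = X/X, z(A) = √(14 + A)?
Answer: -1/2844493 ≈ -3.5156e-7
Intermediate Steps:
J(H, X) = 1
1/(J(799/2456, z(36)) - 2844494) = 1/(1 - 2844494) = 1/(-2844493) = -1/2844493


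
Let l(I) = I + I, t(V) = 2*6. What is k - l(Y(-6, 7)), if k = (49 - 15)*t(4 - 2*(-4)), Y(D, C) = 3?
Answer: 402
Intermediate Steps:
t(V) = 12
k = 408 (k = (49 - 15)*12 = 34*12 = 408)
l(I) = 2*I
k - l(Y(-6, 7)) = 408 - 2*3 = 408 - 1*6 = 408 - 6 = 402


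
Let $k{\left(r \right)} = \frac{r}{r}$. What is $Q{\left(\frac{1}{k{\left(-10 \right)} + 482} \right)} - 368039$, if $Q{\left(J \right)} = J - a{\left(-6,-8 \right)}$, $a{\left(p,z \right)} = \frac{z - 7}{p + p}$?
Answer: $- \frac{711053759}{1932} \approx -3.6804 \cdot 10^{5}$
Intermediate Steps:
$k{\left(r \right)} = 1$
$a{\left(p,z \right)} = \frac{-7 + z}{2 p}$
$Q{\left(J \right)} = - \frac{5}{4} + J$ ($Q{\left(J \right)} = J - \frac{-7 - 8}{2 \left(-6\right)} = J - \frac{1}{2} \left(- \frac{1}{6}\right) \left(-15\right) = J - \frac{5}{4} = - \frac{5}{4} + J$)
$Q{\left(\frac{1}{k{\left(-10 \right)} + 482} \right)} - 368039 = \left(- \frac{5}{4} + \frac{1}{1 + 482}\right) - 368039 = \left(- \frac{5}{4} + \frac{1}{483}\right) - 368039 = - \frac{2411}{1932} - 368039 = - \frac{711053759}{1932}$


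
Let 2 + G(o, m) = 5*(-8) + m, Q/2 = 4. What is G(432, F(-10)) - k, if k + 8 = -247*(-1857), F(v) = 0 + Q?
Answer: -458705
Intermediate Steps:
Q = 8 (Q = 2*4 = 8)
F(v) = 8 (F(v) = 0 + 8 = 8)
G(o, m) = -42 + m (G(o, m) = -2 + (5*(-8) + m) = -2 + (-40 + m) = -42 + m)
k = 458671 (k = -8 - 247*(-1857) = -8 + 458679 = 458671)
G(432, F(-10)) - k = (-42 + 8) - 1*458671 = -34 - 458671 = -458705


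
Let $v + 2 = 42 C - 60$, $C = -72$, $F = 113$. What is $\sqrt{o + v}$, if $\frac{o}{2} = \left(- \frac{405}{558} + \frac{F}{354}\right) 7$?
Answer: $\frac{2 i \sqrt{23270526123}}{5487} \approx 55.603 i$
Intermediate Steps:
$v = -3086$ ($v = -2 + \left(42 \left(-72\right) - 60\right) = -2 - 3084 = -3086$)
$o = - \frac{31234}{5487}$ ($o = 2 \left(- \frac{405}{558} + \frac{113}{354}\right) 7 = 2 \left(\left(-405\right) \frac{1}{558} + 113 \cdot \frac{1}{354}\right) 7 = 2 \left(- \frac{45}{62} + \frac{113}{354}\right) 7 = 2 \left(\left(- \frac{2231}{5487}\right) 7\right) = 2 \left(- \frac{15617}{5487}\right) = - \frac{31234}{5487} \approx -5.6924$)
$\sqrt{o + v} = \sqrt{- \frac{31234}{5487} - 3086} = \sqrt{- \frac{16964116}{5487}} = \frac{2 i \sqrt{23270526123}}{5487}$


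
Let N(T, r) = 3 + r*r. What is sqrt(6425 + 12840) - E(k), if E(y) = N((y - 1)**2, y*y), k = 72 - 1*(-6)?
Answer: -37015059 + sqrt(19265) ≈ -3.7015e+7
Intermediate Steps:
N(T, r) = 3 + r**2
k = 78 (k = 72 + 6 = 78)
E(y) = 3 + y**4 (E(y) = 3 + (y*y)**2 = 3 + (y**2)**2 = 3 + y**4)
sqrt(6425 + 12840) - E(k) = sqrt(6425 + 12840) - (3 + 78**4) = sqrt(19265) - (3 + 37015056) = sqrt(19265) - 1*37015059 = sqrt(19265) - 37015059 = -37015059 + sqrt(19265)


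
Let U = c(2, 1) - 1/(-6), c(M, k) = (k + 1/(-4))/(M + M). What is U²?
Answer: 289/2304 ≈ 0.12543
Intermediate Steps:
c(M, k) = (-¼ + k)/(2*M) (c(M, k) = (k - ¼)/((2*M)) = (-¼ + k)*(1/(2*M)) = (-¼ + k)/(2*M))
U = 17/48 (U = (⅛)*(-1 + 4*1)/2 - 1/(-6) = (⅛)*(½)*(-1 + 4) - 1*(-⅙) = (⅛)*(½)*3 + ⅙ = 3/16 + ⅙ = 17/48 ≈ 0.35417)
U² = (17/48)² = 289/2304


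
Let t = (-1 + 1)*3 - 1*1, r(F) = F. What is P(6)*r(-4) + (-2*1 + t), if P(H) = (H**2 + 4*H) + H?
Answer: -267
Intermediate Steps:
t = -1 (t = 0*3 - 1 = 0 - 1 = -1)
P(H) = H**2 + 5*H
P(6)*r(-4) + (-2*1 + t) = (6*(5 + 6))*(-4) + (-2*1 - 1) = (6*11)*(-4) + (-2 - 1) = 66*(-4) - 3 = -264 - 3 = -267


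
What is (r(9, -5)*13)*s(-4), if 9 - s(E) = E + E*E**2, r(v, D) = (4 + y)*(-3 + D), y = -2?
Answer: -16016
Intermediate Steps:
r(v, D) = -6 + 2*D (r(v, D) = (4 - 2)*(-3 + D) = 2*(-3 + D) = -6 + 2*D)
s(E) = 9 - E - E**3 (s(E) = 9 - (E + E*E**2) = 9 - (E + E**3) = 9 + (-E - E**3) = 9 - E - E**3)
(r(9, -5)*13)*s(-4) = ((-6 + 2*(-5))*13)*(9 - 1*(-4) - 1*(-4)**3) = ((-6 - 10)*13)*(9 + 4 - 1*(-64)) = (-16*13)*(9 + 4 + 64) = -208*77 = -16016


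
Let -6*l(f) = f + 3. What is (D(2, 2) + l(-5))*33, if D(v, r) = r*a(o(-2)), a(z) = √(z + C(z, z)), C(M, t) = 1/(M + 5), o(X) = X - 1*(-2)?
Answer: 11 + 66*√5/5 ≈ 40.516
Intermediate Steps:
o(X) = 2 + X (o(X) = X + 2 = 2 + X)
C(M, t) = 1/(5 + M)
a(z) = √(z + 1/(5 + z))
l(f) = -½ - f/6 (l(f) = -(f + 3)/6 = -(3 + f)/6 = -½ - f/6)
D(v, r) = r*√5/5 (D(v, r) = r*√((1 + (2 - 2)*(5 + (2 - 2)))/(5 + (2 - 2))) = r*√((1 + 0*(5 + 0))/(5 + 0)) = r*√((1 + 0*5)/5) = r*√((1 + 0)/5) = r*√((⅕)*1) = r*√(⅕) = r*(√5/5) = r*√5/5)
(D(2, 2) + l(-5))*33 = ((⅕)*2*√5 + (-½ - ⅙*(-5)))*33 = (2*√5/5 + (-½ + ⅚))*33 = (2*√5/5 + ⅓)*33 = (⅓ + 2*√5/5)*33 = 11 + 66*√5/5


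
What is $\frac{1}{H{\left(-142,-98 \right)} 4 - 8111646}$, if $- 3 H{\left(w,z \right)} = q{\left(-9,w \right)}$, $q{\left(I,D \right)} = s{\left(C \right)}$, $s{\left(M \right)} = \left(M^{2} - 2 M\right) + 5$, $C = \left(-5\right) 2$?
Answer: $- \frac{3}{24335438} \approx -1.2328 \cdot 10^{-7}$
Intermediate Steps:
$C = -10$
$s{\left(M \right)} = 5 + M^{2} - 2 M$
$q{\left(I,D \right)} = 125$ ($q{\left(I,D \right)} = 5 + \left(-10\right)^{2} - -20 = 5 + 100 + 20 = 125$)
$H{\left(w,z \right)} = - \frac{125}{3}$ ($H{\left(w,z \right)} = \left(- \frac{1}{3}\right) 125 = - \frac{125}{3}$)
$\frac{1}{H{\left(-142,-98 \right)} 4 - 8111646} = \frac{1}{\left(- \frac{125}{3}\right) 4 - 8111646} = \frac{1}{- \frac{500}{3} - 8111646} = \frac{1}{- \frac{24335438}{3}} = - \frac{3}{24335438}$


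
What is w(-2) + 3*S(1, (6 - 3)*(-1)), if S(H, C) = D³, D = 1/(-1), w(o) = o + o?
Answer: -7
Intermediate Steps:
w(o) = 2*o
D = -1
S(H, C) = -1 (S(H, C) = (-1)³ = -1)
w(-2) + 3*S(1, (6 - 3)*(-1)) = 2*(-2) + 3*(-1) = -4 - 3 = -7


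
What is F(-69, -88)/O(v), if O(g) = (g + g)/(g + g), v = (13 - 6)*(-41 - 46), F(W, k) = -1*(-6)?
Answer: 6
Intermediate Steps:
F(W, k) = 6
v = -609 (v = 7*(-87) = -609)
O(g) = 1 (O(g) = (2*g)/((2*g)) = (2*g)*(1/(2*g)) = 1)
F(-69, -88)/O(v) = 6/1 = 6*1 = 6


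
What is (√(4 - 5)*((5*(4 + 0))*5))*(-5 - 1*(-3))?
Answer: -200*I ≈ -200.0*I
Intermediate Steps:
(√(4 - 5)*((5*(4 + 0))*5))*(-5 - 1*(-3)) = (√(-1)*((5*4)*5))*(-5 + 3) = (I*(20*5))*(-2) = (I*100)*(-2) = (100*I)*(-2) = -200*I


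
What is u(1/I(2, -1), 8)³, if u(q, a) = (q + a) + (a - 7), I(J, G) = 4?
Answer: 50653/64 ≈ 791.45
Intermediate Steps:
u(q, a) = -7 + q + 2*a (u(q, a) = (a + q) + (-7 + a) = -7 + q + 2*a)
u(1/I(2, -1), 8)³ = (-7 + 1/4 + 2*8)³ = (-7 + ¼ + 16)³ = (37/4)³ = 50653/64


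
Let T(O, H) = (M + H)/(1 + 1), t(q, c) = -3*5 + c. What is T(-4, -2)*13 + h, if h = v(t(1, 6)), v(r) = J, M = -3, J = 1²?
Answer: -63/2 ≈ -31.500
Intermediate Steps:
J = 1
t(q, c) = -15 + c
v(r) = 1
h = 1
T(O, H) = -3/2 + H/2 (T(O, H) = (-3 + H)/(1 + 1) = (-3 + H)/2 = (-3 + H)*(½) = -3/2 + H/2)
T(-4, -2)*13 + h = (-3/2 + (½)*(-2))*13 + 1 = (-3/2 - 1)*13 + 1 = -5/2*13 + 1 = -65/2 + 1 = -63/2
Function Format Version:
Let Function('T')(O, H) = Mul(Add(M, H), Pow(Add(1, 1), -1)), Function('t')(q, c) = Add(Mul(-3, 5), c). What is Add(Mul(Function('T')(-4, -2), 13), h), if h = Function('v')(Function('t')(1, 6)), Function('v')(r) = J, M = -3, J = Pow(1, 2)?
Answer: Rational(-63, 2) ≈ -31.500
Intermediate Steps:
J = 1
Function('t')(q, c) = Add(-15, c)
Function('v')(r) = 1
h = 1
Function('T')(O, H) = Add(Rational(-3, 2), Mul(Rational(1, 2), H)) (Function('T')(O, H) = Mul(Add(-3, H), Pow(Add(1, 1), -1)) = Mul(Add(-3, H), Pow(2, -1)) = Mul(Add(-3, H), Rational(1, 2)) = Add(Rational(-3, 2), Mul(Rational(1, 2), H)))
Add(Mul(Function('T')(-4, -2), 13), h) = Add(Mul(Add(Rational(-3, 2), Mul(Rational(1, 2), -2)), 13), 1) = Add(Mul(Add(Rational(-3, 2), -1), 13), 1) = Add(Mul(Rational(-5, 2), 13), 1) = Add(Rational(-65, 2), 1) = Rational(-63, 2)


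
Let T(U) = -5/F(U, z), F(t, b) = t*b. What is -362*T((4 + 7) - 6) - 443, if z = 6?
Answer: -1148/3 ≈ -382.67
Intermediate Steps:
F(t, b) = b*t
T(U) = -5/(6*U) (T(U) = -5*1/(6*U) = -5/(6*U))
-362*T((4 + 7) - 6) - 443 = -(-905)/(3*((4 + 7) - 6)) - 443 = -(-905)/(3*(11 - 6)) - 443 = -(-905)/(3*5) - 443 = -362*(-⅙) - 443 = 181/3 - 443 = -1148/3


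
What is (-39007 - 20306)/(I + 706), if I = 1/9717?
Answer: -576344421/6860203 ≈ -84.013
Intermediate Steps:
I = 1/9717 ≈ 0.00010291
(-39007 - 20306)/(I + 706) = (-39007 - 20306)/(1/9717 + 706) = -59313/6860203/9717 = -59313*9717/6860203 = -576344421/6860203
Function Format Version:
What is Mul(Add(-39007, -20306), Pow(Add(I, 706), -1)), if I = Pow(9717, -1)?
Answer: Rational(-576344421, 6860203) ≈ -84.013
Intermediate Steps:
I = Rational(1, 9717) ≈ 0.00010291
Mul(Add(-39007, -20306), Pow(Add(I, 706), -1)) = Mul(Add(-39007, -20306), Pow(Add(Rational(1, 9717), 706), -1)) = Mul(-59313, Pow(Rational(6860203, 9717), -1)) = Mul(-59313, Rational(9717, 6860203)) = Rational(-576344421, 6860203)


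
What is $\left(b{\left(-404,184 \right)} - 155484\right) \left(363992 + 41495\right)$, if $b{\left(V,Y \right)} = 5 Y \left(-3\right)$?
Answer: $-64165884828$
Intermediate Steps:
$b{\left(V,Y \right)} = - 15 Y$
$\left(b{\left(-404,184 \right)} - 155484\right) \left(363992 + 41495\right) = \left(\left(-15\right) 184 - 155484\right) \left(363992 + 41495\right) = \left(-2760 - 155484\right) 405487 = \left(-158244\right) 405487 = -64165884828$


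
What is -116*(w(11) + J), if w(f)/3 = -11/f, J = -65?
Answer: 7888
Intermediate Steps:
w(f) = -33/f (w(f) = 3*(-11/f) = -33/f)
-116*(w(11) + J) = -116*(-33/11 - 65) = -116*(-33*1/11 - 65) = -116*(-3 - 65) = -116*(-68) = 7888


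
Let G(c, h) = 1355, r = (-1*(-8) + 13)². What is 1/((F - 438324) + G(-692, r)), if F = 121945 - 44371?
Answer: -1/359395 ≈ -2.7825e-6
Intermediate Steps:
F = 77574
r = 441 (r = (8 + 13)² = 21² = 441)
1/((F - 438324) + G(-692, r)) = 1/((77574 - 438324) + 1355) = 1/(-360750 + 1355) = 1/(-359395) = -1/359395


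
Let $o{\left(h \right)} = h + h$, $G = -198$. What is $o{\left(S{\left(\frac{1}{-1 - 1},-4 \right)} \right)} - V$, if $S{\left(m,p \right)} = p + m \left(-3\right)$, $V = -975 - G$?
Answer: $772$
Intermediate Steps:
$V = -777$ ($V = -975 - -198 = -975 + 198 = -777$)
$S{\left(m,p \right)} = p - 3 m$
$o{\left(h \right)} = 2 h$
$o{\left(S{\left(\frac{1}{-1 - 1},-4 \right)} \right)} - V = 2 \left(-4 - \frac{3}{-1 - 1}\right) - -777 = 2 \left(-4 - \frac{3}{-2}\right) + 777 = 2 \left(-4 - - \frac{3}{2}\right) + 777 = 2 \left(-4 + \frac{3}{2}\right) + 777 = 2 \left(- \frac{5}{2}\right) + 777 = -5 + 777 = 772$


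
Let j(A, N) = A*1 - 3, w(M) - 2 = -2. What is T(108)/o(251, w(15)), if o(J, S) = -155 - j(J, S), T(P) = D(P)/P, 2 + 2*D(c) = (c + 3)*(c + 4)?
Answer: -6215/43524 ≈ -0.14279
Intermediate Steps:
w(M) = 0 (w(M) = 2 - 2 = 0)
j(A, N) = -3 + A (j(A, N) = A - 3 = -3 + A)
D(c) = -1 + (3 + c)*(4 + c)/2 (D(c) = -1 + ((c + 3)*(c + 4))/2 = -1 + ((3 + c)*(4 + c))/2 = -1 + (3 + c)*(4 + c)/2)
T(P) = (5 + P²/2 + 7*P/2)/P
o(J, S) = -152 - J (o(J, S) = -155 - (-3 + J) = -155 + (3 - J) = -152 - J)
T(108)/o(251, w(15)) = (7/2 + (½)*108 + 5/108)/(-152 - 1*251) = (7/2 + 54 + 5*(1/108))/(-152 - 251) = (7/2 + 54 + 5/108)/(-403) = (6215/108)*(-1/403) = -6215/43524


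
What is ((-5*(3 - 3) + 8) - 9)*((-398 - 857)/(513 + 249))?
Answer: 1255/762 ≈ 1.6470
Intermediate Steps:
((-5*(3 - 3) + 8) - 9)*((-398 - 857)/(513 + 249)) = ((-5*0 + 8) - 9)*(-1255/762) = ((0 + 8) - 9)*(-1255*1/762) = (8 - 9)*(-1255/762) = -1*(-1255/762) = 1255/762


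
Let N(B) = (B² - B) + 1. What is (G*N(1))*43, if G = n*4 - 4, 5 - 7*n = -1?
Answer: -172/7 ≈ -24.571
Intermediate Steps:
n = 6/7 (n = 5/7 - ⅐*(-1) = 5/7 + ⅐ = 6/7 ≈ 0.85714)
G = -4/7 (G = (6/7)*4 - 4 = 24/7 - 4 = -4/7 ≈ -0.57143)
N(B) = 1 + B² - B
(G*N(1))*43 = -4*(1 + 1² - 1*1)/7*43 = -4*(1 + 1 - 1)/7*43 = -4/7*1*43 = -4/7*43 = -172/7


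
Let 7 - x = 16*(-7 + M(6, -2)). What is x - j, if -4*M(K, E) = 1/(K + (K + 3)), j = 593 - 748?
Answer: 4114/15 ≈ 274.27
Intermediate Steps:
j = -155
M(K, E) = -1/(4*(3 + 2*K)) (M(K, E) = -1/(4*(K + (K + 3))) = -1/(4*(K + (3 + K))) = -1/(4*(3 + 2*K)))
x = 1789/15 (x = 7 - 16*(-7 - 1/(12 + 8*6)) = 7 - 16*(-7 - 1/(12 + 48)) = 7 - 16*(-7 - 1/60) = 7 - 16*(-421)/60 = 7 - 1*(-1684/15) = 7 + 1684/15 = 1789/15 ≈ 119.27)
x - j = 1789/15 - 1*(-155) = 1789/15 + 155 = 4114/15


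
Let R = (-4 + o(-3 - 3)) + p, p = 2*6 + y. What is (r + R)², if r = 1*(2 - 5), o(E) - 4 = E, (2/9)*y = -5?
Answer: 1521/4 ≈ 380.25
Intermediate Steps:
y = -45/2 (y = (9/2)*(-5) = -45/2 ≈ -22.500)
o(E) = 4 + E
p = -21/2 (p = 2*6 - 45/2 = 12 - 45/2 = -21/2 ≈ -10.500)
R = -33/2 (R = (-4 + (4 + (-3 - 3))) - 21/2 = (-4 + (4 - 6)) - 21/2 = (-4 - 2) - 21/2 = -6 - 21/2 = -33/2 ≈ -16.500)
r = -3 (r = 1*(-3) = -3)
(r + R)² = (-3 - 33/2)² = (-39/2)² = 1521/4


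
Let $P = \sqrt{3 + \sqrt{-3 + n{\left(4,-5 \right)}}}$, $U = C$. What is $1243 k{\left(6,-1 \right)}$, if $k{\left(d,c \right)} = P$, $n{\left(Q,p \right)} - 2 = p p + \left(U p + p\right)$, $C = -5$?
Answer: $1243 \sqrt{3 + 2 \sqrt{11}} \approx 3858.0$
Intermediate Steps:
$U = -5$
$n{\left(Q,p \right)} = 2 + p^{2} - 4 p$ ($n{\left(Q,p \right)} = 2 + \left(p p + \left(- 5 p + p\right)\right) = 2 + \left(p^{2} - 4 p\right) = 2 + p^{2} - 4 p$)
$P = \sqrt{3 + 2 \sqrt{11}}$ ($P = \sqrt{3 + \sqrt{-3 + \left(2 + \left(-5\right)^{2} - -20\right)}} = \sqrt{3 + \sqrt{-3 + \left(2 + 25 + 20\right)}} = \sqrt{3 + \sqrt{-3 + 47}} = \sqrt{3 + \sqrt{44}} = \sqrt{3 + 2 \sqrt{11}} \approx 3.1037$)
$k{\left(d,c \right)} = \sqrt{3 + 2 \sqrt{11}}$
$1243 k{\left(6,-1 \right)} = 1243 \sqrt{3 + 2 \sqrt{11}}$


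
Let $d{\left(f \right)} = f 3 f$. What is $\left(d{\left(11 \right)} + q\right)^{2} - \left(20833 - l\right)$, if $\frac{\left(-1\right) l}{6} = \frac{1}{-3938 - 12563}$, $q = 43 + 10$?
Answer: $\frac{2511831729}{16501} \approx 1.5222 \cdot 10^{5}$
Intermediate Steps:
$q = 53$
$d{\left(f \right)} = 3 f^{2}$ ($d{\left(f \right)} = 3 f f = 3 f^{2}$)
$l = \frac{6}{16501}$ ($l = - \frac{6}{-3938 - 12563} = - \frac{6}{-16501} = \left(-6\right) \left(- \frac{1}{16501}\right) = \frac{6}{16501} \approx 0.00036361$)
$\left(d{\left(11 \right)} + q\right)^{2} - \left(20833 - l\right) = \left(3 \cdot 11^{2} + 53\right)^{2} - \left(20833 - \frac{6}{16501}\right) = \left(3 \cdot 121 + 53\right)^{2} - \left(20833 - \frac{6}{16501}\right) = \left(363 + 53\right)^{2} - \frac{343765327}{16501} = 416^{2} - \frac{343765327}{16501} = 173056 - \frac{343765327}{16501} = \frac{2511831729}{16501}$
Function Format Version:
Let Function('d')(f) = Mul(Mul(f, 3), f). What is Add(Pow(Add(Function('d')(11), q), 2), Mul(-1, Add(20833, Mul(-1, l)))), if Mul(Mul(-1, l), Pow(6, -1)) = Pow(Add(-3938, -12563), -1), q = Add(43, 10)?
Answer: Rational(2511831729, 16501) ≈ 1.5222e+5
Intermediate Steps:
q = 53
Function('d')(f) = Mul(3, Pow(f, 2)) (Function('d')(f) = Mul(Mul(3, f), f) = Mul(3, Pow(f, 2)))
l = Rational(6, 16501) (l = Mul(-6, Pow(Add(-3938, -12563), -1)) = Mul(-6, Pow(-16501, -1)) = Mul(-6, Rational(-1, 16501)) = Rational(6, 16501) ≈ 0.00036361)
Add(Pow(Add(Function('d')(11), q), 2), Mul(-1, Add(20833, Mul(-1, l)))) = Add(Pow(Add(Mul(3, Pow(11, 2)), 53), 2), Mul(-1, Add(20833, Mul(-1, Rational(6, 16501))))) = Add(Pow(Add(Mul(3, 121), 53), 2), Mul(-1, Add(20833, Rational(-6, 16501)))) = Add(Pow(Add(363, 53), 2), Mul(-1, Rational(343765327, 16501))) = Add(Pow(416, 2), Rational(-343765327, 16501)) = Add(173056, Rational(-343765327, 16501)) = Rational(2511831729, 16501)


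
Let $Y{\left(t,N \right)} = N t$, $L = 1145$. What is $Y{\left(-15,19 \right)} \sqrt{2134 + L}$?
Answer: $- 285 \sqrt{3279} \approx -16320.0$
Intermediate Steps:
$Y{\left(-15,19 \right)} \sqrt{2134 + L} = 19 \left(-15\right) \sqrt{2134 + 1145} = - 285 \sqrt{3279}$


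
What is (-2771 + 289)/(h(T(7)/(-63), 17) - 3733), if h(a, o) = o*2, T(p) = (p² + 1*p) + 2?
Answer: 2482/3699 ≈ 0.67099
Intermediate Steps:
T(p) = 2 + p + p² (T(p) = (p² + p) + 2 = (p + p²) + 2 = 2 + p + p²)
h(a, o) = 2*o
(-2771 + 289)/(h(T(7)/(-63), 17) - 3733) = (-2771 + 289)/(2*17 - 3733) = -2482/(34 - 3733) = -2482/(-3699) = -2482*(-1/3699) = 2482/3699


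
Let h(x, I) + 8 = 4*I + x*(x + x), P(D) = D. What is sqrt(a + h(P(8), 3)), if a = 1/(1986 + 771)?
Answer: 5*sqrt(40133649)/2757 ≈ 11.489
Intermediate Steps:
a = 1/2757 ≈ 0.00036271
h(x, I) = -8 + 2*x**2 + 4*I (h(x, I) = -8 + (4*I + x*(x + x)) = -8 + (4*I + x*(2*x)) = -8 + (4*I + 2*x**2) = -8 + (2*x**2 + 4*I) = -8 + 2*x**2 + 4*I)
sqrt(a + h(P(8), 3)) = sqrt(1/2757 + (-8 + 2*8**2 + 4*3)) = sqrt(1/2757 + (-8 + 2*64 + 12)) = sqrt(1/2757 + (-8 + 128 + 12)) = sqrt(1/2757 + 132) = sqrt(363925/2757) = 5*sqrt(40133649)/2757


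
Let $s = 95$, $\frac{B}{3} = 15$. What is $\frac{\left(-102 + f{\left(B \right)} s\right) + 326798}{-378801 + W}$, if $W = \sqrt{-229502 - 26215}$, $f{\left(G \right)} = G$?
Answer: $- \frac{13930238419}{15943383702} - \frac{330971 i \sqrt{3157}}{15943383702} \approx -0.87373 - 0.0011664 i$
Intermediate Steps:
$B = 45$ ($B = 3 \cdot 15 = 45$)
$W = 9 i \sqrt{3157}$ ($W = \sqrt{-229502 + \left(-41721 + 15506\right)} = \sqrt{-229502 - 26215} = \sqrt{-255717} = 9 i \sqrt{3157} \approx 505.68 i$)
$\frac{\left(-102 + f{\left(B \right)} s\right) + 326798}{-378801 + W} = \frac{\left(-102 + 45 \cdot 95\right) + 326798}{-378801 + 9 i \sqrt{3157}} = \frac{\left(-102 + 4275\right) + 326798}{-378801 + 9 i \sqrt{3157}} = \frac{4173 + 326798}{-378801 + 9 i \sqrt{3157}} = \frac{330971}{-378801 + 9 i \sqrt{3157}}$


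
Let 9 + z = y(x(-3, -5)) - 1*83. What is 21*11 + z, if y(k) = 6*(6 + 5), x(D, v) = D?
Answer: 205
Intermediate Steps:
y(k) = 66 (y(k) = 6*11 = 66)
z = -26 (z = -9 + (66 - 1*83) = -9 + (66 - 83) = -9 - 17 = -26)
21*11 + z = 21*11 - 26 = 231 - 26 = 205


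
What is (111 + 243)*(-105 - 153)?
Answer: -91332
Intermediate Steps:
(111 + 243)*(-105 - 153) = 354*(-258) = -91332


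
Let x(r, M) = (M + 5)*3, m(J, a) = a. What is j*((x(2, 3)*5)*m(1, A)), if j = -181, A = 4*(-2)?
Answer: 173760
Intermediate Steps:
A = -8
x(r, M) = 15 + 3*M (x(r, M) = (5 + M)*3 = 15 + 3*M)
j*((x(2, 3)*5)*m(1, A)) = -181*(15 + 3*3)*5*(-8) = -181*(15 + 9)*5*(-8) = -181*24*5*(-8) = -21720*(-8) = -181*(-960) = 173760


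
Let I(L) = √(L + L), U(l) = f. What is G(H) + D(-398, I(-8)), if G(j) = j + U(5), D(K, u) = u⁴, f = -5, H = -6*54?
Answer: -73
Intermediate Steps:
H = -324
U(l) = -5
I(L) = √2*√L (I(L) = √(2*L) = √2*√L)
G(j) = -5 + j (G(j) = j - 5 = -5 + j)
G(H) + D(-398, I(-8)) = (-5 - 324) + (√2*√(-8))⁴ = -329 + (√2*(2*I*√2))⁴ = -329 + (4*I)⁴ = -329 + 256 = -73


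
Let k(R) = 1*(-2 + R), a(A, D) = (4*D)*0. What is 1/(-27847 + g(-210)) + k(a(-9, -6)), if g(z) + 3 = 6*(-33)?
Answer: -56097/28048 ≈ -2.0000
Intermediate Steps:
a(A, D) = 0
k(R) = -2 + R
g(z) = -201 (g(z) = -3 + 6*(-33) = -3 - 198 = -201)
1/(-27847 + g(-210)) + k(a(-9, -6)) = 1/(-27847 - 201) + (-2 + 0) = 1/(-28048) - 2 = -1/28048 - 2 = -56097/28048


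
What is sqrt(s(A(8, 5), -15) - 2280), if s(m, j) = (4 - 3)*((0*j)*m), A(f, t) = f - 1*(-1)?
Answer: 2*I*sqrt(570) ≈ 47.749*I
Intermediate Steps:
A(f, t) = 1 + f (A(f, t) = f + 1 = 1 + f)
s(m, j) = 0 (s(m, j) = 1*(0*m) = 1*0 = 0)
sqrt(s(A(8, 5), -15) - 2280) = sqrt(0 - 2280) = sqrt(-2280) = 2*I*sqrt(570)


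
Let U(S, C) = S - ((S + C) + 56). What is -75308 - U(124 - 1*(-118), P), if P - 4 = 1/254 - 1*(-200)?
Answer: -19062191/254 ≈ -75048.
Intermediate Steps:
P = 51817/254 (P = 4 + (1/254 - 1*(-200)) = 4 + (1/254 + 200) = 4 + 50801/254 = 51817/254 ≈ 204.00)
U(S, C) = -56 - C (U(S, C) = S - ((C + S) + 56) = S - (56 + C + S) = S + (-56 - C - S) = -56 - C)
-75308 - U(124 - 1*(-118), P) = -75308 - (-56 - 1*51817/254) = -75308 - (-56 - 51817/254) = -75308 - 1*(-66041/254) = -75308 + 66041/254 = -19062191/254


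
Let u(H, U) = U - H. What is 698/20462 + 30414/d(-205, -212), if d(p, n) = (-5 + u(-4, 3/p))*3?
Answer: -817804323/81848 ≈ -9991.8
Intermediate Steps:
d(p, n) = -3 + 9/p (d(p, n) = (-5 + (3/p - 1*(-4)))*3 = (-5 + (3/p + 4))*3 = (-5 + (4 + 3/p))*3 = (-1 + 3/p)*3 = -3 + 9/p)
698/20462 + 30414/d(-205, -212) = 698/20462 + 30414/(-3 + 9/(-205)) = 698*(1/20462) + 30414/(-3 + 9*(-1/205)) = 349/10231 + 30414/(-3 - 9/205) = 349/10231 + 30414/(-624/205) = 349/10231 + 30414*(-205/624) = 349/10231 - 1039145/104 = -817804323/81848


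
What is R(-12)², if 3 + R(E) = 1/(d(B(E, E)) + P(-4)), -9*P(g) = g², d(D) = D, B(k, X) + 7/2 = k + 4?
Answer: 540225/57121 ≈ 9.4576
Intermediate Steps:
B(k, X) = ½ + k (B(k, X) = -7/2 + (k + 4) = -7/2 + (4 + k) = ½ + k)
P(g) = -g²/9
R(E) = -3 + 1/(-23/18 + E) (R(E) = -3 + 1/((½ + E) - ⅑*(-4)²) = -3 + 1/((½ + E) - ⅑*16) = -3 + 1/((½ + E) - 16/9) = -3 + 1/(-23/18 + E))
R(-12)² = (3*(29 - 18*(-12))/(-23 + 18*(-12)))² = (3*(29 + 216)/(-23 - 216))² = (3*245/(-239))² = (3*(-1/239)*245)² = (-735/239)² = 540225/57121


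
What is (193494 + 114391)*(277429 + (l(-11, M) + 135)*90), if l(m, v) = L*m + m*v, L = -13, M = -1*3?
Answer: 94033928815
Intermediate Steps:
M = -3
l(m, v) = -13*m + m*v
(193494 + 114391)*(277429 + (l(-11, M) + 135)*90) = (193494 + 114391)*(277429 + (-11*(-13 - 3) + 135)*90) = 307885*(277429 + (-11*(-16) + 135)*90) = 307885*(277429 + (176 + 135)*90) = 307885*(277429 + 311*90) = 307885*(277429 + 27990) = 307885*305419 = 94033928815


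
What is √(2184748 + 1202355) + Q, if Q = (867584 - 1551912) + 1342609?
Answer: 658281 + √3387103 ≈ 6.6012e+5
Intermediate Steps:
Q = 658281 (Q = -684328 + 1342609 = 658281)
√(2184748 + 1202355) + Q = √(2184748 + 1202355) + 658281 = √3387103 + 658281 = 658281 + √3387103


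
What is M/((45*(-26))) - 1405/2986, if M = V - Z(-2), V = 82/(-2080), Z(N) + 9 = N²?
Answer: -862504387/1816682400 ≈ -0.47477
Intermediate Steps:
Z(N) = -9 + N²
V = -41/1040 (V = 82*(-1/2080) = -41/1040 ≈ -0.039423)
M = 5159/1040 (M = -41/1040 - (-9 + (-2)²) = -41/1040 - (-9 + 4) = -41/1040 - 1*(-5) = -41/1040 + 5 = 5159/1040 ≈ 4.9606)
M/((45*(-26))) - 1405/2986 = 5159/(1040*((45*(-26)))) - 1405/2986 = (5159/1040)/(-1170) - 1405*1/2986 = (5159/1040)*(-1/1170) - 1405/2986 = -5159/1216800 - 1405/2986 = -862504387/1816682400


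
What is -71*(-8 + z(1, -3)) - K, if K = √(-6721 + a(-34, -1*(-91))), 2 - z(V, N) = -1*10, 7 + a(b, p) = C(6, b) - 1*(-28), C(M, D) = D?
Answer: -284 - I*√6734 ≈ -284.0 - 82.061*I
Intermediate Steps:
a(b, p) = 21 + b (a(b, p) = -7 + (b - 1*(-28)) = -7 + (b + 28) = -7 + (28 + b) = 21 + b)
z(V, N) = 12 (z(V, N) = 2 - (-1)*10 = 2 - 1*(-10) = 2 + 10 = 12)
K = I*√6734 (K = √(-6721 + (21 - 34)) = √(-6721 - 13) = √(-6734) = I*√6734 ≈ 82.061*I)
-71*(-8 + z(1, -3)) - K = -71*(-8 + 12) - I*√6734 = -71*4 - I*√6734 = -284 - I*√6734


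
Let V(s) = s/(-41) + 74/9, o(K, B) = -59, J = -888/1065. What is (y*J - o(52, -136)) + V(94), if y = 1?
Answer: 8396221/130995 ≈ 64.096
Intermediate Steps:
J = -296/355 (J = -888*1/1065 = -296/355 ≈ -0.83380)
V(s) = 74/9 - s/41 (V(s) = s*(-1/41) + 74*(⅑) = -s/41 + 74/9 = 74/9 - s/41)
(y*J - o(52, -136)) + V(94) = (1*(-296/355) - 1*(-59)) + (74/9 - 1/41*94) = (-296/355 + 59) + (74/9 - 94/41) = 20649/355 + 2188/369 = 8396221/130995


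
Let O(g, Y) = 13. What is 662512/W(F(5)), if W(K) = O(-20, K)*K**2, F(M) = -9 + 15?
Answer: 165628/117 ≈ 1415.6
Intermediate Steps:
F(M) = 6
W(K) = 13*K**2
662512/W(F(5)) = 662512/((13*6**2)) = 662512/((13*36)) = 662512/468 = 662512*(1/468) = 165628/117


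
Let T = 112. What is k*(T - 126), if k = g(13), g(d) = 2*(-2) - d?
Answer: 238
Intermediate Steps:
g(d) = -4 - d
k = -17 (k = -4 - 1*13 = -4 - 13 = -17)
k*(T - 126) = -17*(112 - 126) = -17*(-14) = 238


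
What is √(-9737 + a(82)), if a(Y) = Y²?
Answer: I*√3013 ≈ 54.891*I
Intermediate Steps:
√(-9737 + a(82)) = √(-9737 + 82²) = √(-9737 + 6724) = √(-3013) = I*√3013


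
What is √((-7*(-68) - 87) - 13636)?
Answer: I*√13247 ≈ 115.1*I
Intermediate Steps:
√((-7*(-68) - 87) - 13636) = √((476 - 87) - 13636) = √(389 - 13636) = √(-13247) = I*√13247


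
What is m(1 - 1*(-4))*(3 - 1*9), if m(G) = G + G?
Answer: -60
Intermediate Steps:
m(G) = 2*G
m(1 - 1*(-4))*(3 - 1*9) = (2*(1 - 1*(-4)))*(3 - 1*9) = (2*(1 + 4))*(3 - 9) = (2*5)*(-6) = 10*(-6) = -60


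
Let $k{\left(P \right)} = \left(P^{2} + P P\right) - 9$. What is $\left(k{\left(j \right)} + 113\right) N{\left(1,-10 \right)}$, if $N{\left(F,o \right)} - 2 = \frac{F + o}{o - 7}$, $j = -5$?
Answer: $\frac{6622}{17} \approx 389.53$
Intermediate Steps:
$k{\left(P \right)} = -9 + 2 P^{2}$ ($k{\left(P \right)} = \left(P^{2} + P^{2}\right) - 9 = 2 P^{2} - 9 = -9 + 2 P^{2}$)
$N{\left(F,o \right)} = 2 + \frac{F + o}{-7 + o}$ ($N{\left(F,o \right)} = 2 + \frac{F + o}{o - 7} = 2 + \frac{F + o}{-7 + o}$)
$\left(k{\left(j \right)} + 113\right) N{\left(1,-10 \right)} = \left(\left(-9 + 2 \left(-5\right)^{2}\right) + 113\right) \frac{-14 + 1 + 3 \left(-10\right)}{-7 - 10} = \left(\left(-9 + 2 \cdot 25\right) + 113\right) \frac{-14 + 1 - 30}{-17} = \left(\left(-9 + 50\right) + 113\right) \left(\left(- \frac{1}{17}\right) \left(-43\right)\right) = \left(41 + 113\right) \frac{43}{17} = 154 \cdot \frac{43}{17} = \frac{6622}{17}$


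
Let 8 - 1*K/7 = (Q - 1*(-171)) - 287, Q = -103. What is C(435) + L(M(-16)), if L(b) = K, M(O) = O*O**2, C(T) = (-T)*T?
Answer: -187636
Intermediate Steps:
C(T) = -T**2
M(O) = O**3
K = 1589 (K = 56 - 7*((-103 - 1*(-171)) - 287) = 56 - 7*((-103 + 171) - 287) = 56 - 7*(68 - 287) = 56 - 7*(-219) = 56 + 1533 = 1589)
L(b) = 1589
C(435) + L(M(-16)) = -1*435**2 + 1589 = -1*189225 + 1589 = -189225 + 1589 = -187636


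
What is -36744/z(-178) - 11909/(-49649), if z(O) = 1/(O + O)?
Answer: 649451828645/49649 ≈ 1.3081e+7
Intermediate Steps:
z(O) = 1/(2*O)
-36744/z(-178) - 11909/(-49649) = -36744/((½)/(-178)) - 11909/(-49649) = -36744/((½)*(-1/178)) - 11909*(-1/49649) = -36744/(-1/356) + 11909/49649 = -36744*(-356) + 11909/49649 = 13080864 + 11909/49649 = 649451828645/49649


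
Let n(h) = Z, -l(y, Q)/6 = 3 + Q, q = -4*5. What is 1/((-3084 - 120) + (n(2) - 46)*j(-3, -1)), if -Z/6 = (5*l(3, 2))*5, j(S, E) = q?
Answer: -1/92284 ≈ -1.0836e-5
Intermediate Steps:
q = -20
l(y, Q) = -18 - 6*Q (l(y, Q) = -6*(3 + Q) = -18 - 6*Q)
j(S, E) = -20
Z = 4500 (Z = -6*5*(-18 - 6*2)*5 = -6*5*(-18 - 12)*5 = -6*5*(-30)*5 = -(-900)*5 = -6*(-750) = 4500)
n(h) = 4500
1/((-3084 - 120) + (n(2) - 46)*j(-3, -1)) = 1/((-3084 - 120) + (4500 - 46)*(-20)) = 1/(-3204 + 4454*(-20)) = 1/(-3204 - 89080) = 1/(-92284) = -1/92284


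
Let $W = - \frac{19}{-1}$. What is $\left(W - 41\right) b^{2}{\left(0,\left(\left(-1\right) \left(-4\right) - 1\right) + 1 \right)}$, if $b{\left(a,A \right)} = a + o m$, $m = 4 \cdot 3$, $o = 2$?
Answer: $-12672$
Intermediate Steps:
$m = 12$
$b{\left(a,A \right)} = 24 + a$ ($b{\left(a,A \right)} = a + 2 \cdot 12 = a + 24 = 24 + a$)
$W = 19$ ($W = \left(-19\right) \left(-1\right) = 19$)
$\left(W - 41\right) b^{2}{\left(0,\left(\left(-1\right) \left(-4\right) - 1\right) + 1 \right)} = \left(19 - 41\right) \left(24 + 0\right)^{2} = - 22 \cdot 24^{2} = \left(-22\right) 576 = -12672$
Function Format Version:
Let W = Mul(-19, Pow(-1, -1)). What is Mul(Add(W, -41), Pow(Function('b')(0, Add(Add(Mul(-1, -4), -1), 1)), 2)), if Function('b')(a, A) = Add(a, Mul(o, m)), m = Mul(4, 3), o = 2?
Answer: -12672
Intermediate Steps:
m = 12
Function('b')(a, A) = Add(24, a) (Function('b')(a, A) = Add(a, Mul(2, 12)) = Add(a, 24) = Add(24, a))
W = 19 (W = Mul(-19, -1) = 19)
Mul(Add(W, -41), Pow(Function('b')(0, Add(Add(Mul(-1, -4), -1), 1)), 2)) = Mul(Add(19, -41), Pow(Add(24, 0), 2)) = Mul(-22, Pow(24, 2)) = Mul(-22, 576) = -12672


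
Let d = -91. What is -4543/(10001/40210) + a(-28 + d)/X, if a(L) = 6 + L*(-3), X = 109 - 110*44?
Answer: -288078155431/15771577 ≈ -18266.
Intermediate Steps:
X = -4731 (X = 109 - 4840 = -4731)
a(L) = 6 - 3*L
-4543/(10001/40210) + a(-28 + d)/X = -4543/(10001/40210) + (6 - 3*(-28 - 91))/(-4731) = -4543/(10001*(1/40210)) + (6 - 3*(-119))*(-1/4731) = -4543/10001/40210 + (6 + 357)*(-1/4731) = -4543*40210/10001 + 363*(-1/4731) = -182674030/10001 - 121/1577 = -288078155431/15771577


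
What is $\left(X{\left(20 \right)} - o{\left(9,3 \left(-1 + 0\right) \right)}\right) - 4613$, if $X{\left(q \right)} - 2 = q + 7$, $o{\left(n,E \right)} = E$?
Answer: $-4581$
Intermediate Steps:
$X{\left(q \right)} = 9 + q$ ($X{\left(q \right)} = 2 + \left(q + 7\right) = 2 + \left(7 + q\right) = 9 + q$)
$\left(X{\left(20 \right)} - o{\left(9,3 \left(-1 + 0\right) \right)}\right) - 4613 = \left(\left(9 + 20\right) - 3 \left(-1 + 0\right)\right) - 4613 = \left(29 - 3 \left(-1\right)\right) - 4613 = \left(29 - -3\right) - 4613 = \left(29 + 3\right) - 4613 = 32 - 4613 = -4581$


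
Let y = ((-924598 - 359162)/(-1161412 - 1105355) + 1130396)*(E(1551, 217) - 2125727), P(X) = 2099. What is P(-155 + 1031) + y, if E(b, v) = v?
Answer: -605143473631737443/251863 ≈ -2.4027e+12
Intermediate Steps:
y = -605143474160397880/251863 (y = ((-924598 - 359162)/(-1161412 - 1105355) + 1130396)*(217 - 2125727) = (-1283760/(-2266767) + 1130396)*(-2125510) = (-1283760*(-1/2266767) + 1130396)*(-2125510) = (142640/251863 + 1130396)*(-2125510) = (284705070388/251863)*(-2125510) = -605143474160397880/251863 ≈ -2.4027e+12)
P(-155 + 1031) + y = 2099 - 605143474160397880/251863 = -605143473631737443/251863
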